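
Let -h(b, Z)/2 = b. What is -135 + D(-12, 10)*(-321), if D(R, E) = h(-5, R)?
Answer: -3345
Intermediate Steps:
h(b, Z) = -2*b
D(R, E) = 10 (D(R, E) = -2*(-5) = 10)
-135 + D(-12, 10)*(-321) = -135 + 10*(-321) = -135 - 3210 = -3345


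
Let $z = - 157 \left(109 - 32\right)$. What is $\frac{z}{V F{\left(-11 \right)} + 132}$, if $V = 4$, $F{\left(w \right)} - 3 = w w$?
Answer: $- \frac{77}{4} \approx -19.25$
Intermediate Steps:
$F{\left(w \right)} = 3 + w^{2}$ ($F{\left(w \right)} = 3 + w w = 3 + w^{2}$)
$z = -12089$ ($z = \left(-157\right) 77 = -12089$)
$\frac{z}{V F{\left(-11 \right)} + 132} = - \frac{12089}{4 \left(3 + \left(-11\right)^{2}\right) + 132} = - \frac{12089}{4 \left(3 + 121\right) + 132} = - \frac{12089}{4 \cdot 124 + 132} = - \frac{12089}{496 + 132} = - \frac{12089}{628} = \left(-12089\right) \frac{1}{628} = - \frac{77}{4}$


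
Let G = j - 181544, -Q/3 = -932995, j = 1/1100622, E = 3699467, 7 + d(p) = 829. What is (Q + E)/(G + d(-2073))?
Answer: -7152339237144/198906609083 ≈ -35.958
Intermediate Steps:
d(p) = 822 (d(p) = -7 + 829 = 822)
j = 1/1100622 ≈ 9.0858e-7
Q = 2798985 (Q = -3*(-932995) = 2798985)
G = -199811320367/1100622 (G = 1/1100622 - 181544 = -199811320367/1100622 ≈ -1.8154e+5)
(Q + E)/(G + d(-2073)) = (2798985 + 3699467)/(-199811320367/1100622 + 822) = 6498452/(-198906609083/1100622) = 6498452*(-1100622/198906609083) = -7152339237144/198906609083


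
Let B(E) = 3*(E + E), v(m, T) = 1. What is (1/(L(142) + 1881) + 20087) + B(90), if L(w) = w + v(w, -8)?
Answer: 41749049/2024 ≈ 20627.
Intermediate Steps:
B(E) = 6*E (B(E) = 3*(2*E) = 6*E)
L(w) = 1 + w (L(w) = w + 1 = 1 + w)
(1/(L(142) + 1881) + 20087) + B(90) = (1/((1 + 142) + 1881) + 20087) + 6*90 = (1/(143 + 1881) + 20087) + 540 = (1/2024 + 20087) + 540 = 40656089/2024 + 540 = 41749049/2024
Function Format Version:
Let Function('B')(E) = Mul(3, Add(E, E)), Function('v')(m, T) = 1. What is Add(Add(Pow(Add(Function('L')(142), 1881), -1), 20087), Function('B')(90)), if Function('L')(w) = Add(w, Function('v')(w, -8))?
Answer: Rational(41749049, 2024) ≈ 20627.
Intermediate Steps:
Function('B')(E) = Mul(6, E) (Function('B')(E) = Mul(3, Mul(2, E)) = Mul(6, E))
Function('L')(w) = Add(1, w) (Function('L')(w) = Add(w, 1) = Add(1, w))
Add(Add(Pow(Add(Function('L')(142), 1881), -1), 20087), Function('B')(90)) = Add(Add(Pow(Add(Add(1, 142), 1881), -1), 20087), Mul(6, 90)) = Add(Add(Pow(Add(143, 1881), -1), 20087), 540) = Add(Add(Pow(2024, -1), 20087), 540) = Add(Add(Rational(1, 2024), 20087), 540) = Add(Rational(40656089, 2024), 540) = Rational(41749049, 2024)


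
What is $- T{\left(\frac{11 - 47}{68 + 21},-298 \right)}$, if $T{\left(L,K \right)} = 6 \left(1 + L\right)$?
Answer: $- \frac{318}{89} \approx -3.573$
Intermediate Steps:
$T{\left(L,K \right)} = 6 + 6 L$
$- T{\left(\frac{11 - 47}{68 + 21},-298 \right)} = - (6 + 6 \frac{11 - 47}{68 + 21}) = - (6 + 6 \left(- \frac{36}{89}\right)) = - (6 - \frac{216}{89}) = \left(-1\right) \frac{318}{89} = - \frac{318}{89}$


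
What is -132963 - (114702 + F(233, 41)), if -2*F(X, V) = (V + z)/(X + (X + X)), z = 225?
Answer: -173117702/699 ≈ -2.4766e+5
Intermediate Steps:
F(X, V) = -(225 + V)/(6*X) (F(X, V) = -(V + 225)/(2*(X + (X + X))) = -(225 + V)/(2*(X + 2*X)) = -(225 + V)/(2*(3*X)) = -(225 + V)*1/(3*X)/2 = -(225 + V)/(6*X))
-132963 - (114702 + F(233, 41)) = -132963 - (114702 + (1/6)*(-225 - 1*41)/233) = -132963 - (114702 + (1/6)*(1/233)*(-225 - 41)) = -132963 - (114702 + (1/6)*(1/233)*(-266)) = -132963 - (114702 - 133/699) = -132963 - 1*80176565/699 = -132963 - 80176565/699 = -173117702/699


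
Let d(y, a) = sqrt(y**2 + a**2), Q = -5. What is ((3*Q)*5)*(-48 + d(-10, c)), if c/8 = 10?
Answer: 3600 - 750*sqrt(65) ≈ -2446.7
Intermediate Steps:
c = 80 (c = 8*10 = 80)
d(y, a) = sqrt(a**2 + y**2)
((3*Q)*5)*(-48 + d(-10, c)) = ((3*(-5))*5)*(-48 + sqrt(80**2 + (-10)**2)) = (-15*5)*(-48 + sqrt(6400 + 100)) = -75*(-48 + sqrt(6500)) = -75*(-48 + 10*sqrt(65)) = 3600 - 750*sqrt(65)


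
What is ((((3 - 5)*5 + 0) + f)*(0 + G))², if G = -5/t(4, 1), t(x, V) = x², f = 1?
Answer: 2025/256 ≈ 7.9102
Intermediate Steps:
G = -5/16 (G = -5/(4²) = -5/16 ≈ -0.31250)
((((3 - 5)*5 + 0) + f)*(0 + G))² = ((((3 - 5)*5 + 0) + 1)*(0 - 5/16))² = (((-2*5 + 0) + 1)*(-5/16))² = (((-10 + 0) + 1)*(-5/16))² = ((-10 + 1)*(-5/16))² = (-9*(-5/16))² = (45/16)² = 2025/256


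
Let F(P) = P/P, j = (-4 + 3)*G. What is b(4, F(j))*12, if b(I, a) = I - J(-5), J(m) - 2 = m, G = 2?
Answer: 84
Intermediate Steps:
J(m) = 2 + m
j = -2 (j = (-4 + 3)*2 = -1*2 = -2)
F(P) = 1
b(I, a) = 3 + I (b(I, a) = I - (2 - 5) = I - 1*(-3) = I + 3 = 3 + I)
b(4, F(j))*12 = (3 + 4)*12 = 7*12 = 84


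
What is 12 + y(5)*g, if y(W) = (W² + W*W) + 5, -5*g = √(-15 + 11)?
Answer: 12 - 22*I ≈ 12.0 - 22.0*I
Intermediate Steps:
g = -2*I/5 (g = -√(-15 + 11)/5 = -2*I/5 ≈ -0.4*I)
y(W) = 5 + 2*W² (y(W) = (W² + W²) + 5 = 2*W² + 5 = 5 + 2*W²)
12 + y(5)*g = 12 + (5 + 2*5²)*(-2*I/5) = 12 + (5 + 2*25)*(-2*I/5) = 12 + (5 + 50)*(-2*I/5) = 12 + 55*(-2*I/5) = 12 - 22*I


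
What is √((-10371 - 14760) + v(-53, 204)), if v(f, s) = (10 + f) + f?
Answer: 3*I*√2803 ≈ 158.83*I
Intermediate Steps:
v(f, s) = 10 + 2*f
√((-10371 - 14760) + v(-53, 204)) = √((-10371 - 14760) + (10 + 2*(-53))) = √(-25131 + (10 - 106)) = √(-25131 - 96) = √(-25227) = 3*I*√2803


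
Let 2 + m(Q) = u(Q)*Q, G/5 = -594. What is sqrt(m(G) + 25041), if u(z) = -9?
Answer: sqrt(51769) ≈ 227.53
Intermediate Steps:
G = -2970 (G = 5*(-594) = -2970)
m(Q) = -2 - 9*Q
sqrt(m(G) + 25041) = sqrt((-2 - 9*(-2970)) + 25041) = sqrt((-2 + 26730) + 25041) = sqrt(26728 + 25041) = sqrt(51769)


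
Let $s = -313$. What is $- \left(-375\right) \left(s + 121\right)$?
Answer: $-72000$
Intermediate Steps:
$- \left(-375\right) \left(s + 121\right) = - \left(-375\right) \left(-313 + 121\right) = - \left(-375\right) \left(-192\right) = \left(-1\right) 72000 = -72000$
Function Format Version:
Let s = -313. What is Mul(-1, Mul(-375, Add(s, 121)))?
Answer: -72000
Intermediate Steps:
Mul(-1, Mul(-375, Add(s, 121))) = Mul(-1, Mul(-375, Add(-313, 121))) = Mul(-1, Mul(-375, -192)) = Mul(-1, 72000) = -72000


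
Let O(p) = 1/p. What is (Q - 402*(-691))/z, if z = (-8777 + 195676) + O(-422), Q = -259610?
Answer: 129976/1336803 ≈ 0.097229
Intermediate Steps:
z = 78871377/422 (z = (-8777 + 195676) + 1/(-422) = 186899 - 1/422 = 78871377/422 ≈ 1.8690e+5)
(Q - 402*(-691))/z = (-259610 - 402*(-691))/(78871377/422) = (-259610 - 1*(-277782))*(422/78871377) = (-259610 + 277782)*(422/78871377) = 18172*(422/78871377) = 129976/1336803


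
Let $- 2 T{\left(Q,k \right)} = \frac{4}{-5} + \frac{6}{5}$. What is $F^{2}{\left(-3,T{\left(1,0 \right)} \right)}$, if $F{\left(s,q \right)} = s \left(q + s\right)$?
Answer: $\frac{2304}{25} \approx 92.16$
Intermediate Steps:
$T{\left(Q,k \right)} = - \frac{1}{5}$ ($T{\left(Q,k \right)} = - \frac{\frac{4}{-5} + \frac{6}{5}}{2} = - \frac{4 \left(- \frac{1}{5}\right) + 6 \cdot \frac{1}{5}}{2} = - \frac{- \frac{4}{5} + \frac{6}{5}}{2} = \left(- \frac{1}{2}\right) \frac{2}{5} = - \frac{1}{5}$)
$F^{2}{\left(-3,T{\left(1,0 \right)} \right)} = \left(- 3 \left(- \frac{1}{5} - 3\right)\right)^{2} = \left(\left(-3\right) \left(- \frac{16}{5}\right)\right)^{2} = \left(\frac{48}{5}\right)^{2} = \frac{2304}{25}$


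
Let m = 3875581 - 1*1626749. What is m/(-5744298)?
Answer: -1124416/2872149 ≈ -0.39149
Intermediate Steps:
m = 2248832 (m = 3875581 - 1626749 = 2248832)
m/(-5744298) = 2248832/(-5744298) = 2248832*(-1/5744298) = -1124416/2872149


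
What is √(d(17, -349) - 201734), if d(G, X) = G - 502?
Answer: I*√202219 ≈ 449.69*I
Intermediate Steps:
d(G, X) = -502 + G
√(d(17, -349) - 201734) = √((-502 + 17) - 201734) = √(-485 - 201734) = √(-202219) = I*√202219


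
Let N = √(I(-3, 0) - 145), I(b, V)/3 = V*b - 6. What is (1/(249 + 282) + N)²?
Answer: -45959642/281961 + 2*I*√163/531 ≈ -163.0 + 0.048087*I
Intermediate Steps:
I(b, V) = -18 + 3*V*b (I(b, V) = 3*(V*b - 6) = 3*(-6 + V*b) = -18 + 3*V*b)
N = I*√163 (N = √((-18 + 3*0*(-3)) - 145) = √((-18 + 0) - 145) = √(-18 - 145) = √(-163) = I*√163 ≈ 12.767*I)
(1/(249 + 282) + N)² = (1/(249 + 282) + I*√163)² = (1/531 + I*√163)²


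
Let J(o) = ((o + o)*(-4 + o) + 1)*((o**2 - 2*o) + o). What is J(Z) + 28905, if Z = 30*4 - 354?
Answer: 6125090055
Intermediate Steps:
Z = -234 (Z = 120 - 354 = -234)
J(o) = (1 + 2*o*(-4 + o))*(o**2 - o) (J(o) = ((2*o)*(-4 + o) + 1)*(o**2 - o) = (2*o*(-4 + o) + 1)*(o**2 - o) = (1 + 2*o*(-4 + o))*(o**2 - o))
J(Z) + 28905 = -234*(-1 - 10*(-234)**2 + 2*(-234)**3 + 9*(-234)) + 28905 = -234*(-1 - 10*54756 + 2*(-12812904) - 2106) + 28905 = -234*(-1 - 547560 - 25625808 - 2106) + 28905 = -234*(-26175475) + 28905 = 6125061150 + 28905 = 6125090055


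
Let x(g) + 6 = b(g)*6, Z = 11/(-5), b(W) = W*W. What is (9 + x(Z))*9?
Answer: 7209/25 ≈ 288.36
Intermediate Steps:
b(W) = W**2
Z = -11/5 (Z = 11*(-1/5) = -11/5 ≈ -2.2000)
x(g) = -6 + 6*g**2 (x(g) = -6 + g**2*6 = -6 + 6*g**2)
(9 + x(Z))*9 = (9 + (-6 + 6*(-11/5)**2))*9 = (9 + (-6 + 6*(121/25)))*9 = (9 + (-6 + 726/25))*9 = (9 + 576/25)*9 = (801/25)*9 = 7209/25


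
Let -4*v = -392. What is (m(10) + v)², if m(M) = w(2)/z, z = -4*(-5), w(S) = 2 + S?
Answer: 241081/25 ≈ 9643.2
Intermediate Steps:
z = 20
v = 98 (v = -¼*(-392) = 98)
m(M) = ⅕ (m(M) = (2 + 2)/20 = 4*(1/20) = ⅕)
(m(10) + v)² = (⅕ + 98)² = (491/5)² = 241081/25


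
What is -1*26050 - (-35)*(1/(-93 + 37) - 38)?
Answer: -219045/8 ≈ -27381.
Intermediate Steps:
-1*26050 - (-35)*(1/(-93 + 37) - 38) = -26050 - (-35)*(1/(-56) - 38) = -26050 - (-35)*(-1/56 - 38) = -26050 - (-35)*(-2129)/56 = -26050 - 1*10645/8 = -26050 - 10645/8 = -219045/8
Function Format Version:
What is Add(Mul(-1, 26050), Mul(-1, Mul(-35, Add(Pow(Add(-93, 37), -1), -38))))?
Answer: Rational(-219045, 8) ≈ -27381.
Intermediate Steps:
Add(Mul(-1, 26050), Mul(-1, Mul(-35, Add(Pow(Add(-93, 37), -1), -38)))) = Add(-26050, Mul(-1, Mul(-35, Add(Pow(-56, -1), -38)))) = Add(-26050, Mul(-1, Mul(-35, Add(Rational(-1, 56), -38)))) = Add(-26050, Mul(-1, Mul(-35, Rational(-2129, 56)))) = Add(-26050, Mul(-1, Rational(10645, 8))) = Add(-26050, Rational(-10645, 8)) = Rational(-219045, 8)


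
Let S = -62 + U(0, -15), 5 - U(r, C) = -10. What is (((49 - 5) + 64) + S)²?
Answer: 3721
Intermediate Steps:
U(r, C) = 15 (U(r, C) = 5 - 1*(-10) = 5 + 10 = 15)
S = -47 (S = -62 + 15 = -47)
(((49 - 5) + 64) + S)² = (((49 - 5) + 64) - 47)² = ((44 + 64) - 47)² = (108 - 47)² = 61² = 3721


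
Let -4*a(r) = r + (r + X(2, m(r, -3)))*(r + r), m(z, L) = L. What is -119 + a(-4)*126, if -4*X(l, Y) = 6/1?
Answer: -1379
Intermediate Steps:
X(l, Y) = -3/2 (X(l, Y) = -3/(2*1) = -3/2)
a(r) = -r/4 - r*(-3/2 + r)/2 (a(r) = -(r + (r - 3/2)*(r + r))/4 = -(r + (-3/2 + r)*(2*r))/4 = -(r + 2*r*(-3/2 + r))/4 = -r/4 - r*(-3/2 + r)/2)
-119 + a(-4)*126 = -119 + ((1/2)*(-4)*(1 - 1*(-4)))*126 = -119 + ((1/2)*(-4)*(1 + 4))*126 = -119 + ((1/2)*(-4)*5)*126 = -119 - 10*126 = -119 - 1260 = -1379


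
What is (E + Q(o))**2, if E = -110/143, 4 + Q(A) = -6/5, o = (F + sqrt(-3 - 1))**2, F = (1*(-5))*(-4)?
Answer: 150544/4225 ≈ 35.632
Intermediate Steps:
F = 20 (F = -5*(-4) = 20)
o = (20 + 2*I)**2 (o = (20 + sqrt(-3 - 1))**2 = (20 + sqrt(-4))**2 = (20 + 2*I)**2 ≈ 396.0 + 80.0*I)
Q(A) = -26/5 (Q(A) = -4 - 6/5 = -26/5)
E = -10/13 (E = -110*1/143 = -10/13 ≈ -0.76923)
(E + Q(o))**2 = (-10/13 - 26/5)**2 = (-388/65)**2 = 150544/4225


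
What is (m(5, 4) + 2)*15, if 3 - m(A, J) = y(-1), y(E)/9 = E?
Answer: 210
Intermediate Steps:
y(E) = 9*E
m(A, J) = 12 (m(A, J) = 3 - 9*(-1) = 3 - 1*(-9) = 3 + 9 = 12)
(m(5, 4) + 2)*15 = (12 + 2)*15 = 14*15 = 210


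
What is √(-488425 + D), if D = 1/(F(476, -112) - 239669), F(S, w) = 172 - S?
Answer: I*√28126950368301798/239973 ≈ 698.87*I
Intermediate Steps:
D = -1/239973 (D = 1/((172 - 1*476) - 239669) = 1/((172 - 476) - 239669) = 1/(-304 - 239669) = 1/(-239973) = -1/239973 ≈ -4.1671e-6)
√(-488425 + D) = √(-488425 - 1/239973) = √(-117208812526/239973) = I*√28126950368301798/239973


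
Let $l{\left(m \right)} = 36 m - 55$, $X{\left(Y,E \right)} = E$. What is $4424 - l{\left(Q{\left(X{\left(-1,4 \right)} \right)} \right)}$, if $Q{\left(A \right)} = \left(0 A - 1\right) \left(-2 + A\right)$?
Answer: $4551$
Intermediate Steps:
$Q{\left(A \right)} = 2 - A$ ($Q{\left(A \right)} = \left(0 - 1\right) \left(-2 + A\right) = - (-2 + A) = 2 - A$)
$l{\left(m \right)} = -55 + 36 m$
$4424 - l{\left(Q{\left(X{\left(-1,4 \right)} \right)} \right)} = 4424 - \left(-55 + 36 \left(2 - 4\right)\right) = 4424 - \left(-55 + 36 \left(-2\right)\right) = 4424 - \left(-55 - 72\right) = 4424 - -127 = 4424 + 127 = 4551$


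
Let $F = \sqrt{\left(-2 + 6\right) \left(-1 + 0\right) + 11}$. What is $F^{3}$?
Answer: $7 \sqrt{7} \approx 18.52$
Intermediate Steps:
$F = \sqrt{7}$ ($F = \sqrt{4 \left(-1\right) + 11} = \sqrt{-4 + 11} = \sqrt{7} \approx 2.6458$)
$F^{3} = \left(\sqrt{7}\right)^{3} = 7 \sqrt{7}$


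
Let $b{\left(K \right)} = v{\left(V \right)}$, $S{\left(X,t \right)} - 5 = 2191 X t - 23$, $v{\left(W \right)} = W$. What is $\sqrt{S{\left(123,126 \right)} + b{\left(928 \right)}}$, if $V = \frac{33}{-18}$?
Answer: $\frac{\sqrt{1222419534}}{6} \approx 5827.2$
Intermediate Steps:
$V = - \frac{11}{6}$ ($V = 33 \left(- \frac{1}{18}\right) = - \frac{11}{6} \approx -1.8333$)
$S{\left(X,t \right)} = -18 + 2191 X t$ ($S{\left(X,t \right)} = 5 + \left(2191 X t - 23\right) = 5 + \left(-23 + 2191 X t\right) = -18 + 2191 X t$)
$b{\left(K \right)} = - \frac{11}{6}$
$\sqrt{S{\left(123,126 \right)} + b{\left(928 \right)}} = \sqrt{\left(-18 + 2191 \cdot 123 \cdot 126\right) - \frac{11}{6}} = \sqrt{\left(-18 + 33956118\right) - \frac{11}{6}} = \sqrt{33956100 - \frac{11}{6}} = \sqrt{\frac{203736589}{6}} = \frac{\sqrt{1222419534}}{6}$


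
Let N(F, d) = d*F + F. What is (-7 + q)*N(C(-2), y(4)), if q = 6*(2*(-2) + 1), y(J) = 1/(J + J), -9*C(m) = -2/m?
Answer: 25/8 ≈ 3.1250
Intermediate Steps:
C(m) = 2/(9*m) (C(m) = -(-2)/(9*m) = 2/(9*m))
y(J) = 1/(2*J)
N(F, d) = F + F*d (N(F, d) = F*d + F = F + F*d)
q = -18 (q = 6*(-4 + 1) = 6*(-3) = -18)
(-7 + q)*N(C(-2), y(4)) = (-7 - 18)*(((2/9)/(-2))*(1 + (½)/4)) = -25*(2/9)*(-½)*(1 + (½)*(¼)) = -(-25)*(1 + ⅛)/9 = -(-25)*9/(9*8) = -25*(-⅛) = 25/8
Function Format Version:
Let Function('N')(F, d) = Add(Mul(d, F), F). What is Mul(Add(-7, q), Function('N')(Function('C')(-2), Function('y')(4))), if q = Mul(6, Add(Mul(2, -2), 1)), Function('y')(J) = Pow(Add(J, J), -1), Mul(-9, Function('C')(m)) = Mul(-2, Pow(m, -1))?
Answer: Rational(25, 8) ≈ 3.1250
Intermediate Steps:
Function('C')(m) = Mul(Rational(2, 9), Pow(m, -1)) (Function('C')(m) = Mul(Rational(-1, 9), Mul(-2, Pow(m, -1))) = Mul(Rational(2, 9), Pow(m, -1)))
Function('y')(J) = Mul(Rational(1, 2), Pow(J, -1)) (Function('y')(J) = Pow(Mul(2, J), -1) = Mul(Rational(1, 2), Pow(J, -1)))
Function('N')(F, d) = Add(F, Mul(F, d)) (Function('N')(F, d) = Add(Mul(F, d), F) = Add(F, Mul(F, d)))
q = -18 (q = Mul(6, Add(-4, 1)) = Mul(6, -3) = -18)
Mul(Add(-7, q), Function('N')(Function('C')(-2), Function('y')(4))) = Mul(Add(-7, -18), Mul(Mul(Rational(2, 9), Pow(-2, -1)), Add(1, Mul(Rational(1, 2), Pow(4, -1))))) = Mul(-25, Mul(Mul(Rational(2, 9), Rational(-1, 2)), Add(1, Mul(Rational(1, 2), Rational(1, 4))))) = Mul(-25, Mul(Rational(-1, 9), Add(1, Rational(1, 8)))) = Mul(-25, Mul(Rational(-1, 9), Rational(9, 8))) = Mul(-25, Rational(-1, 8)) = Rational(25, 8)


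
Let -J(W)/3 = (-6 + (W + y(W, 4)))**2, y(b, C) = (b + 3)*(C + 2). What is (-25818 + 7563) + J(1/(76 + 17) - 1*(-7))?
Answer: -84891565/2883 ≈ -29446.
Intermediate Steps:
y(b, C) = (2 + C)*(3 + b) (y(b, C) = (3 + b)*(2 + C) = (2 + C)*(3 + b))
J(W) = -3*(12 + 7*W)**2 (J(W) = -3*(-6 + (W + (6 + 2*W + 3*4 + 4*W)))**2 = -3*(-6 + (W + (6 + 2*W + 12 + 4*W)))**2 = -3*(-6 + (W + (18 + 6*W)))**2 = -3*(-6 + (18 + 7*W))**2 = -3*(12 + 7*W)**2)
(-25818 + 7563) + J(1/(76 + 17) - 1*(-7)) = (-25818 + 7563) - 3*(12 + 7*(1/(76 + 17) - 1*(-7)))**2 = -18255 - 3*(12 + 7*(1/93 + 7))**2 = -18255 - 3*(12 + 7*(652/93))**2 = -18255 - 3*(12 + 4564/93)**2 = -18255 - 3*(5680/93)**2 = -18255 - 3*32262400/8649 = -18255 - 32262400/2883 = -84891565/2883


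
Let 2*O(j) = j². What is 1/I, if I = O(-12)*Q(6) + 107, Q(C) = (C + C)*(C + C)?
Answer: 1/10475 ≈ 9.5465e-5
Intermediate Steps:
Q(C) = 4*C² (Q(C) = (2*C)*(2*C) = 4*C²)
O(j) = j²/2
I = 10475 (I = ((½)*(-12)²)*(4*6²) + 107 = ((½)*144)*(4*36) + 107 = 72*144 + 107 = 10368 + 107 = 10475)
1/I = 1/10475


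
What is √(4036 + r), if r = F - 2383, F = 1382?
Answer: √3035 ≈ 55.091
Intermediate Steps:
r = -1001 (r = 1382 - 2383 = -1001)
√(4036 + r) = √(4036 - 1001) = √3035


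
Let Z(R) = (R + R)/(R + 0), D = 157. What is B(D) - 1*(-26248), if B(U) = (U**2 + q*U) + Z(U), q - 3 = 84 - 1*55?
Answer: 55923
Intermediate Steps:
Z(R) = 2 (Z(R) = (2*R)/R = 2)
q = 32 (q = 3 + (84 - 1*55) = 3 + (84 - 55) = 3 + 29 = 32)
B(U) = 2 + U**2 + 32*U (B(U) = (U**2 + 32*U) + 2 = 2 + U**2 + 32*U)
B(D) - 1*(-26248) = (2 + 157**2 + 32*157) - 1*(-26248) = (2 + 24649 + 5024) + 26248 = 29675 + 26248 = 55923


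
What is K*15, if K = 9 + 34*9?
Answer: 4725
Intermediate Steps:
K = 315 (K = 9 + 306 = 315)
K*15 = 315*15 = 4725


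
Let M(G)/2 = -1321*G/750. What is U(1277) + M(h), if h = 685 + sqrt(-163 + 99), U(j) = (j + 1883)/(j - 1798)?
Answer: -94526017/39075 - 10568*I/375 ≈ -2419.1 - 28.181*I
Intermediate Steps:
U(j) = (1883 + j)/(-1798 + j)
h = 685 + 8*I (h = 685 + sqrt(-64) = 685 + 8*I ≈ 685.0 + 8.0*I)
M(G) = -1321*G/375 (M(G) = 2*(-1321*G/750) = -1321*G/375)
U(1277) + M(h) = (1883 + 1277)/(-1798 + 1277) - 1321*(685 + 8*I)/375 = 3160/(-521) + (-180977/75 - 10568*I/375) = -1/521*3160 + (-180977/75 - 10568*I/375) = -3160/521 + (-180977/75 - 10568*I/375) = -94526017/39075 - 10568*I/375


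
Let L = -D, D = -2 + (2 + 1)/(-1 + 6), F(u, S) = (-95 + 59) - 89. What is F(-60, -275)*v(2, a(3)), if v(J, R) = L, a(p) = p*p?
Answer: -175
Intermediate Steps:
F(u, S) = -125 (F(u, S) = -36 - 89 = -125)
D = -7/5 (D = -2 + 3/5 = -7/5 ≈ -1.4000)
a(p) = p**2
L = 7/5 (L = -1*(-7/5) = 7/5 ≈ 1.4000)
v(J, R) = 7/5
F(-60, -275)*v(2, a(3)) = -125*7/5 = -175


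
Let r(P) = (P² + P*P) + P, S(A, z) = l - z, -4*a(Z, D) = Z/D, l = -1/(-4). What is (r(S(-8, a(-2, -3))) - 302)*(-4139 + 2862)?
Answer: 27696853/72 ≈ 3.8468e+5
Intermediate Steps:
l = ¼ (l = -1*(-¼) = ¼ ≈ 0.25000)
a(Z, D) = -Z/(4*D)
S(A, z) = ¼ - z
r(P) = P + 2*P² (r(P) = (P² + P²) + P = 2*P² + P = P + 2*P²)
(r(S(-8, a(-2, -3))) - 302)*(-4139 + 2862) = ((¼ - (-1)*(-2)/(4*(-3)))*(1 + 2*(¼ - (-1)*(-2)/(4*(-3)))) - 302)*(-4139 + 2862) = ((¼ - (-1)*(-2)*(-1)/(4*3))*(1 + 2*(¼ - (-1)*(-2)*(-1)/(4*3))) - 302)*(-1277) = ((¼ - 1*(-⅙))*(1 + 2*(¼ - 1*(-⅙))) - 302)*(-1277) = ((¼ + ⅙)*(1 + 2*(¼ + ⅙)) - 302)*(-1277) = (5*(1 + 2*(5/12))/12 - 302)*(-1277) = (5*(1 + ⅚)/12 - 302)*(-1277) = ((5/12)*(11/6) - 302)*(-1277) = (55/72 - 302)*(-1277) = -21689/72*(-1277) = 27696853/72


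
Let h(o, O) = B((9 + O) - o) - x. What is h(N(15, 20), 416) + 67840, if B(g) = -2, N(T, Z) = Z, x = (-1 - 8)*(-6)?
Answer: 67784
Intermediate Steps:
x = 54 (x = -9*(-6) = 54)
h(o, O) = -56 (h(o, O) = -2 - 1*54 = -2 - 54 = -56)
h(N(15, 20), 416) + 67840 = -56 + 67840 = 67784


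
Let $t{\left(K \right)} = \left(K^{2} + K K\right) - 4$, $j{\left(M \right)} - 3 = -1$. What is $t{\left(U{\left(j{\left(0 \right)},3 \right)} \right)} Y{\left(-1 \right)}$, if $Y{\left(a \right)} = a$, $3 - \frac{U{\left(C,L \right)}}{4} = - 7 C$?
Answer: $-9244$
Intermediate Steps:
$j{\left(M \right)} = 2$ ($j{\left(M \right)} = 3 - 1 = 2$)
$U{\left(C,L \right)} = 12 + 28 C$ ($U{\left(C,L \right)} = 12 - 4 \left(- 7 C\right) = 12 + 28 C$)
$t{\left(K \right)} = -4 + 2 K^{2}$ ($t{\left(K \right)} = \left(K^{2} + K^{2}\right) - 4 = 2 K^{2} - 4 = -4 + 2 K^{2}$)
$t{\left(U{\left(j{\left(0 \right)},3 \right)} \right)} Y{\left(-1 \right)} = \left(-4 + 2 \left(12 + 28 \cdot 2\right)^{2}\right) \left(-1\right) = \left(-4 + 2 \left(12 + 56\right)^{2}\right) \left(-1\right) = \left(-4 + 2 \cdot 68^{2}\right) \left(-1\right) = \left(-4 + 2 \cdot 4624\right) \left(-1\right) = \left(-4 + 9248\right) \left(-1\right) = 9244 \left(-1\right) = -9244$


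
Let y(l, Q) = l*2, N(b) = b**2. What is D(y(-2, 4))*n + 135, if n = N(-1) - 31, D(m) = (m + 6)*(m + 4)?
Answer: 135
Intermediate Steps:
y(l, Q) = 2*l
D(m) = (4 + m)*(6 + m) (D(m) = (6 + m)*(4 + m) = (4 + m)*(6 + m))
n = -30 (n = (-1)**2 - 31 = 1 - 31 = -30)
D(y(-2, 4))*n + 135 = (24 + (2*(-2))**2 + 10*(2*(-2)))*(-30) + 135 = (24 + (-4)**2 + 10*(-4))*(-30) + 135 = (24 + 16 - 40)*(-30) + 135 = 0*(-30) + 135 = 0 + 135 = 135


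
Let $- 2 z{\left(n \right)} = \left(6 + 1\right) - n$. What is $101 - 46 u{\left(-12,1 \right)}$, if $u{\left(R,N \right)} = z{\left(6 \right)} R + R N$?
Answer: $377$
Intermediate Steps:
$z{\left(n \right)} = - \frac{7}{2} + \frac{n}{2}$ ($z{\left(n \right)} = - \frac{\left(6 + 1\right) - n}{2} = - \frac{7 - n}{2} = - \frac{7}{2} + \frac{n}{2}$)
$u{\left(R,N \right)} = - \frac{R}{2} + N R$ ($u{\left(R,N \right)} = \left(- \frac{7}{2} + \frac{1}{2} \cdot 6\right) R + R N = \left(- \frac{7}{2} + 3\right) R + N R = - \frac{R}{2} + N R$)
$101 - 46 u{\left(-12,1 \right)} = 101 - 46 \left(- 12 \left(- \frac{1}{2} + 1\right)\right) = 101 - 46 \left(\left(-12\right) \frac{1}{2}\right) = 101 - -276 = 101 + 276 = 377$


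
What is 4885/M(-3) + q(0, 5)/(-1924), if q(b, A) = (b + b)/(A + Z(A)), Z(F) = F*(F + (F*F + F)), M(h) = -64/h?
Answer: 14655/64 ≈ 228.98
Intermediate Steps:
Z(F) = F*(F**2 + 2*F) (Z(F) = F*(F + (F**2 + F)) = F*(F + (F + F**2)) = F*(F**2 + 2*F))
q(b, A) = 2*b/(A + A**2*(2 + A)) (q(b, A) = (b + b)/(A + A**2*(2 + A)) = (2*b)/(A + A**2*(2 + A)) = 2*b/(A + A**2*(2 + A)))
4885/M(-3) + q(0, 5)/(-1924) = 4885/((-64/(-3))) + (2*0/(5*(1 + 5*(2 + 5))))/(-1924) = 4885/((-64*(-1/3))) + (2*0*(1/5)/(1 + 5*7))*(-1/1924) = 4885/(64/3) + (2*0*(1/5)/(1 + 35))*(-1/1924) = 4885*(3/64) + (2*0*(1/5)/36)*(-1/1924) = 14655/64 + (2*0*(1/5)*(1/36))*(-1/1924) = 14655/64 + 0*(-1/1924) = 14655/64 + 0 = 14655/64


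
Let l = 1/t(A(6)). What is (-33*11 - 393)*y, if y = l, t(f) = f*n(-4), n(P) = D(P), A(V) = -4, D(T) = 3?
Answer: 63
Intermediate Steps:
n(P) = 3
t(f) = 3*f (t(f) = f*3 = 3*f)
l = -1/12 (l = 1/(3*(-4)) = 1/(-12) = -1/12 ≈ -0.083333)
y = -1/12 ≈ -0.083333
(-33*11 - 393)*y = (-33*11 - 393)*(-1/12) = (-363 - 393)*(-1/12) = -756*(-1/12) = 63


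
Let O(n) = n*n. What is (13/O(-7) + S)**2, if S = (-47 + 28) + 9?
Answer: 227529/2401 ≈ 94.764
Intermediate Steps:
O(n) = n**2
S = -10 (S = -19 + 9 = -10)
(13/O(-7) + S)**2 = (13/((-7)**2) - 10)**2 = (13/49 - 10)**2 = (-477/49)**2 = 227529/2401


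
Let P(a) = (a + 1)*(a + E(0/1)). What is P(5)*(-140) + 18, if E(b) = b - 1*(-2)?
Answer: -5862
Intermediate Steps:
E(b) = 2 + b (E(b) = b + 2 = 2 + b)
P(a) = (1 + a)*(2 + a) (P(a) = (a + 1)*(a + (2 + 0/1)) = (1 + a)*(a + (2 + 0*1)) = (1 + a)*(a + (2 + 0)) = (1 + a)*(a + 2) = (1 + a)*(2 + a))
P(5)*(-140) + 18 = (2 + 5**2 + 3*5)*(-140) + 18 = (2 + 25 + 15)*(-140) + 18 = 42*(-140) + 18 = -5880 + 18 = -5862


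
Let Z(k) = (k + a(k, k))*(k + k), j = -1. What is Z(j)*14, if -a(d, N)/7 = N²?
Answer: 224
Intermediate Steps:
a(d, N) = -7*N²
Z(k) = 2*k*(k - 7*k²) (Z(k) = (k - 7*k²)*(k + k) = (k - 7*k²)*(2*k) = 2*k*(k - 7*k²))
Z(j)*14 = ((-1)²*(2 - 14*(-1)))*14 = (1*(2 + 14))*14 = (1*16)*14 = 16*14 = 224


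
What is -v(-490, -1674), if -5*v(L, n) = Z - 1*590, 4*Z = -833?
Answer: -3193/20 ≈ -159.65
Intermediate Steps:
Z = -833/4 (Z = (¼)*(-833) = -833/4 ≈ -208.25)
v(L, n) = 3193/20 (v(L, n) = -(-833/4 - 1*590)/5 = -(-833/4 - 590)/5 = -⅕*(-3193/4) = 3193/20)
-v(-490, -1674) = -1*3193/20 = -3193/20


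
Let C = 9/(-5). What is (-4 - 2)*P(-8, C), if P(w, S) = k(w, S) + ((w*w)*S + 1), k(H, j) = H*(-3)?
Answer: 2706/5 ≈ 541.20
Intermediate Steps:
k(H, j) = -3*H
C = -9/5 (C = 9*(-⅕) = -9/5 ≈ -1.8000)
P(w, S) = 1 - 3*w + S*w² (P(w, S) = -3*w + ((w*w)*S + 1) = -3*w + (w²*S + 1) = -3*w + (S*w² + 1) = -3*w + (1 + S*w²) = 1 - 3*w + S*w²)
(-4 - 2)*P(-8, C) = (-4 - 2)*(1 - 3*(-8) - 9/5*(-8)²) = -6*(1 + 24 - 9/5*64) = -6*(1 + 24 - 576/5) = -6*(-451/5) = 2706/5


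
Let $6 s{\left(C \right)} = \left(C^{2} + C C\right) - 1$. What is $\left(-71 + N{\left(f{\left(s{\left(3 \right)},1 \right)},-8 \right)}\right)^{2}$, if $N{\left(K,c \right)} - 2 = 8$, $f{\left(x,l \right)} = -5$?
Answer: $3721$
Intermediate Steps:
$s{\left(C \right)} = - \frac{1}{6} + \frac{C^{2}}{3}$ ($s{\left(C \right)} = \frac{\left(C^{2} + C C\right) - 1}{6} = \frac{\left(C^{2} + C^{2}\right) - 1}{6} = \frac{2 C^{2} - 1}{6} = \frac{-1 + 2 C^{2}}{6} = - \frac{1}{6} + \frac{C^{2}}{3}$)
$N{\left(K,c \right)} = 10$ ($N{\left(K,c \right)} = 2 + 8 = 10$)
$\left(-71 + N{\left(f{\left(s{\left(3 \right)},1 \right)},-8 \right)}\right)^{2} = \left(-71 + 10\right)^{2} = \left(-61\right)^{2} = 3721$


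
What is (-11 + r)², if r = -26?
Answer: 1369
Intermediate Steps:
(-11 + r)² = (-11 - 26)² = (-37)² = 1369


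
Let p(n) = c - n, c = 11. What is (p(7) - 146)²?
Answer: 20164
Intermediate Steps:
p(n) = 11 - n
(p(7) - 146)² = ((11 - 1*7) - 146)² = ((11 - 7) - 146)² = (4 - 146)² = (-142)² = 20164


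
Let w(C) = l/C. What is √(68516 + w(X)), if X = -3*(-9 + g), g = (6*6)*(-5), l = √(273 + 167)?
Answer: √(271940004 + 14*√110)/63 ≈ 261.76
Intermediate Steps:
l = 2*√110 (l = √440 = 2*√110 ≈ 20.976)
g = -180 (g = 36*(-5) = -180)
X = 567 (X = -3*(-9 - 180) = -3*(-189) = 567)
w(C) = 2*√110/C (w(C) = (2*√110)/C = 2*√110/C)
√(68516 + w(X)) = √(68516 + 2*√110/567)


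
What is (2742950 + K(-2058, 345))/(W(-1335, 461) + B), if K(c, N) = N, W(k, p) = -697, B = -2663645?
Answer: -2743295/2664342 ≈ -1.0296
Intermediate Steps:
(2742950 + K(-2058, 345))/(W(-1335, 461) + B) = (2742950 + 345)/(-697 - 2663645) = 2743295/(-2664342) = 2743295*(-1/2664342) = -2743295/2664342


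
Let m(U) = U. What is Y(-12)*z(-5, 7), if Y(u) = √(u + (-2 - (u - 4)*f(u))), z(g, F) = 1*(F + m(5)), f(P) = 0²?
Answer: 12*I*√14 ≈ 44.9*I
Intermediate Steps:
f(P) = 0
z(g, F) = 5 + F (z(g, F) = 1*(F + 5) = 1*(5 + F) = 5 + F)
Y(u) = √(-2 + u) (Y(u) = √(u + (-2 - (u - 4)*0)) = √(u + (-2 - (-4 + u)*0)) = √(u + (-2 - 1*0)) = √(u + (-2 + 0)) = √(u - 2) = √(-2 + u))
Y(-12)*z(-5, 7) = √(-2 - 12)*(5 + 7) = √(-14)*12 = (I*√14)*12 = 12*I*√14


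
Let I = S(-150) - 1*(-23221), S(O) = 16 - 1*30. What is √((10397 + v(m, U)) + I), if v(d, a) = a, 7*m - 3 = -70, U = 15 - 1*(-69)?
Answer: 2*√8422 ≈ 183.54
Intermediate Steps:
U = 84 (U = 15 + 69 = 84)
m = -67/7 (m = 3/7 + (⅐)*(-70) = 3/7 - 10 = -67/7 ≈ -9.5714)
S(O) = -14 (S(O) = 16 - 30 = -14)
I = 23207 (I = -14 - 1*(-23221) = -14 + 23221 = 23207)
√((10397 + v(m, U)) + I) = √((10397 + 84) + 23207) = √(10481 + 23207) = √33688 = 2*√8422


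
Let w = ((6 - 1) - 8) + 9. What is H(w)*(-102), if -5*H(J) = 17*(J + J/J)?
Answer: 12138/5 ≈ 2427.6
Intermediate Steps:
w = 6 (w = (5 - 8) + 9 = -3 + 9 = 6)
H(J) = -17/5 - 17*J/5 (H(J) = -17*(J + J/J)/5 = -17*(J + 1)/5 = -17*(1 + J)/5 = -(17 + 17*J)/5 = -17/5 - 17*J/5)
H(w)*(-102) = (-17/5 - 17/5*6)*(-102) = (-17/5 - 102/5)*(-102) = -119/5*(-102) = 12138/5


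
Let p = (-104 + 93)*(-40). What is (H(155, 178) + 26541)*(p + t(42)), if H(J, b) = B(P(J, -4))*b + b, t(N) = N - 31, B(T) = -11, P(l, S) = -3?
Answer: 11167211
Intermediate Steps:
t(N) = -31 + N
H(J, b) = -10*b (H(J, b) = -11*b + b = -10*b)
p = 440 (p = -11*(-40) = 440)
(H(155, 178) + 26541)*(p + t(42)) = (-10*178 + 26541)*(440 + (-31 + 42)) = (-1780 + 26541)*(440 + 11) = 24761*451 = 11167211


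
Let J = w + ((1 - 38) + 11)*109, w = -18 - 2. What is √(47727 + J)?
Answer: √44873 ≈ 211.83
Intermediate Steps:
w = -20
J = -2854 (J = -20 + ((1 - 38) + 11)*109 = -20 + (-37 + 11)*109 = -20 - 26*109 = -20 - 2834 = -2854)
√(47727 + J) = √(47727 - 2854) = √44873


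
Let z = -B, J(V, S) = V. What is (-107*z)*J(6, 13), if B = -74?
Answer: -47508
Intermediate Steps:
z = 74 (z = -1*(-74) = 74)
(-107*z)*J(6, 13) = -107*74*6 = -7918*6 = -47508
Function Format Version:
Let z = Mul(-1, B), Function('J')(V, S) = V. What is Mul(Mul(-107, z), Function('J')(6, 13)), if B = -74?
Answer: -47508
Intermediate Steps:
z = 74 (z = Mul(-1, -74) = 74)
Mul(Mul(-107, z), Function('J')(6, 13)) = Mul(Mul(-107, 74), 6) = Mul(-7918, 6) = -47508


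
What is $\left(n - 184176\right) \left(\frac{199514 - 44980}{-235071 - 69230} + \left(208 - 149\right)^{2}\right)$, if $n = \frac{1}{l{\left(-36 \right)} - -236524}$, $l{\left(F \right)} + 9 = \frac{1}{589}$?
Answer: $- \frac{27173843135747049892109}{42391361652136} \approx -6.4102 \cdot 10^{8}$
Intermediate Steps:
$l{\left(F \right)} = - \frac{5300}{589}$ ($l{\left(F \right)} = -9 + \frac{1}{589} = - \frac{5300}{589}$)
$n = \frac{589}{139307336}$ ($n = \frac{1}{- \frac{5300}{589} - -236524} = \frac{1}{- \frac{5300}{589} + 236524} = \frac{1}{\frac{139307336}{589}} = \frac{589}{139307336} \approx 4.2281 \cdot 10^{-6}$)
$\left(n - 184176\right) \left(\frac{199514 - 44980}{-235071 - 69230} + \left(208 - 149\right)^{2}\right) = \left(\frac{589}{139307336} - 184176\right) \left(\frac{199514 - 44980}{-235071 - 69230} + \left(208 - 149\right)^{2}\right) = - \frac{25657067914547 \left(\frac{154534}{-304301} + 59^{2}\right)}{139307336} = - \frac{25657067914547 \left(154534 \left(- \frac{1}{304301}\right) + 3481\right)}{139307336} = - \frac{25657067914547 \left(- \frac{154534}{304301} + 3481\right)}{139307336} = \left(- \frac{25657067914547}{139307336}\right) \frac{1059117247}{304301} = - \frac{27173843135747049892109}{42391361652136}$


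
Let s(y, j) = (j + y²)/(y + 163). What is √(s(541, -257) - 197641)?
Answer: I*√3155610/4 ≈ 444.1*I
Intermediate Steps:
s(y, j) = (j + y²)/(163 + y)
√(s(541, -257) - 197641) = √((-257 + 541²)/(163 + 541) - 197641) = √((-257 + 292681)/704 - 197641) = √((1/704)*292424 - 197641) = √(3323/8 - 197641) = √(-1577805/8) = I*√3155610/4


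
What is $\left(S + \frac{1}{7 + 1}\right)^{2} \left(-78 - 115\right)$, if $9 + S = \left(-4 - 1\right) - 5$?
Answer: $- \frac{4400593}{64} \approx -68759.0$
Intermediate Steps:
$S = -19$ ($S = -9 - 10 = -19$)
$\left(S + \frac{1}{7 + 1}\right)^{2} \left(-78 - 115\right) = \left(-19 + \frac{1}{7 + 1}\right)^{2} \left(-78 - 115\right) = \left(-19 + \frac{1}{8}\right)^{2} \left(-193\right) = \left(- \frac{151}{8}\right)^{2} \left(-193\right) = \frac{22801}{64} \left(-193\right) = - \frac{4400593}{64}$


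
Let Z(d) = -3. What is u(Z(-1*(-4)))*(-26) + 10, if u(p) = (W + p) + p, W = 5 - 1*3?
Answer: 114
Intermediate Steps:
W = 2 (W = 5 - 3 = 2)
u(p) = 2 + 2*p (u(p) = (2 + p) + p = 2 + 2*p)
u(Z(-1*(-4)))*(-26) + 10 = (2 + 2*(-3))*(-26) + 10 = (2 - 6)*(-26) + 10 = -4*(-26) + 10 = 104 + 10 = 114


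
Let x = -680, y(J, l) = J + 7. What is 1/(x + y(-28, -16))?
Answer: -1/701 ≈ -0.0014265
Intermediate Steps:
y(J, l) = 7 + J
1/(x + y(-28, -16)) = 1/(-680 + (7 - 28)) = 1/(-680 - 21) = 1/(-701) = -1/701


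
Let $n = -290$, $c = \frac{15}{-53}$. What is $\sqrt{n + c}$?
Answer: $\frac{i \sqrt{815405}}{53} \approx 17.038 i$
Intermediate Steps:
$c = - \frac{15}{53}$ ($c = 15 \left(- \frac{1}{53}\right) = - \frac{15}{53} \approx -0.28302$)
$\sqrt{n + c} = \sqrt{-290 - \frac{15}{53}} = \sqrt{- \frac{15385}{53}} = \frac{i \sqrt{815405}}{53}$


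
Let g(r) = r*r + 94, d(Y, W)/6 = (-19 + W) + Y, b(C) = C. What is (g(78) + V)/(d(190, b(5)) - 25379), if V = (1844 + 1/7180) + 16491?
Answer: -176003341/174639140 ≈ -1.0078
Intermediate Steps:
d(Y, W) = -114 + 6*W + 6*Y (d(Y, W) = 6*((-19 + W) + Y) = 6*(-19 + W + Y) = -114 + 6*W + 6*Y)
V = 131645301/7180 (V = (1844 + 1/7180) + 16491 = 13239921/7180 + 16491 = 131645301/7180 ≈ 18335.)
g(r) = 94 + r² (g(r) = r² + 94 = 94 + r²)
(g(78) + V)/(d(190, b(5)) - 25379) = ((94 + 78²) + 131645301/7180)/((-114 + 6*5 + 6*190) - 25379) = ((94 + 6084) + 131645301/7180)/((-114 + 30 + 1140) - 25379) = (6178 + 131645301/7180)/(1056 - 25379) = (176003341/7180)/(-24323) = (176003341/7180)*(-1/24323) = -176003341/174639140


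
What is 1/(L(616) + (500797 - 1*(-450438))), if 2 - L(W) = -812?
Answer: 1/952049 ≈ 1.0504e-6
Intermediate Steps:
L(W) = 814 (L(W) = 2 - 1*(-812) = 2 + 812 = 814)
1/(L(616) + (500797 - 1*(-450438))) = 1/(814 + (500797 - 1*(-450438))) = 1/(814 + (500797 + 450438)) = 1/(814 + 951235) = 1/952049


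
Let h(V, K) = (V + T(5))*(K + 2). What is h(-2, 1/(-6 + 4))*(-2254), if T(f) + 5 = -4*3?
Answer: 64239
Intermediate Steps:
T(f) = -17 (T(f) = -5 - 4*3 = -5 - 12 = -17)
h(V, K) = (-17 + V)*(2 + K) (h(V, K) = (V - 17)*(K + 2) = (-17 + V)*(2 + K))
h(-2, 1/(-6 + 4))*(-2254) = (-34 - 17/(-6 + 4) + 2*(-2) - 2/(-6 + 4))*(-2254) = (-34 - 17/(-2) - 4 - 2/(-2))*(-2254) = (-34 - 17*(-½) - 4 - ½*(-2))*(-2254) = (-34 + 17/2 - 4 + 1)*(-2254) = -57/2*(-2254) = 64239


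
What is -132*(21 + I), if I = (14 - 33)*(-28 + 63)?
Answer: 85008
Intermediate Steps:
I = -665 (I = -19*35 = -665)
-132*(21 + I) = -132*(21 - 665) = -132*(-644) = 85008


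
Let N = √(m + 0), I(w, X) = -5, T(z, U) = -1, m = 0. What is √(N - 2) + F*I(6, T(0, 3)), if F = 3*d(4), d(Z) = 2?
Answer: -30 + I*√2 ≈ -30.0 + 1.4142*I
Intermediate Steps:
N = 0 (N = √(0 + 0) = √0 = 0)
F = 6 (F = 3*2 = 6)
√(N - 2) + F*I(6, T(0, 3)) = √(0 - 2) + 6*(-5) = √(-2) - 30 = I*√2 - 30 = -30 + I*√2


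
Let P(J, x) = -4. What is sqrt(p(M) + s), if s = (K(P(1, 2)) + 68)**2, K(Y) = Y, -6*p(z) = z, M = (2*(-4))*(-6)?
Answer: 2*sqrt(1022) ≈ 63.938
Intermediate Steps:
M = 48 (M = -8*(-6) = 48)
p(z) = -z/6
s = 4096 (s = (-4 + 68)**2 = 64**2 = 4096)
sqrt(p(M) + s) = sqrt(-1/6*48 + 4096) = sqrt(-8 + 4096) = sqrt(4088) = 2*sqrt(1022)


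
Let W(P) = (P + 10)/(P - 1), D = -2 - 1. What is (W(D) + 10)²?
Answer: 1089/16 ≈ 68.063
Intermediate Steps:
D = -3
W(P) = (10 + P)/(-1 + P)
(W(D) + 10)² = ((10 - 3)/(-1 - 3) + 10)² = (7/(-4) + 10)² = (-¼*7 + 10)² = (-7/4 + 10)² = (33/4)² = 1089/16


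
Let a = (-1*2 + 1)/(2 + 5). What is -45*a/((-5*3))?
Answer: -3/7 ≈ -0.42857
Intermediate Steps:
a = -⅐ (a = (-2 + 1)/7 = -1*⅐ = -⅐ ≈ -0.14286)
-45*a/((-5*3)) = -(-45)/(7*((-5*3))) = -(-45)/(7*(-15)) = -(-45)*(-1)/(7*15) = -45*1/105 = -3/7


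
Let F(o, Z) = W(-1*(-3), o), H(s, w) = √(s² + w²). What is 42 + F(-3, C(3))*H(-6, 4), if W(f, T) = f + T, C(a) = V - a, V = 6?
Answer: 42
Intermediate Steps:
C(a) = 6 - a
W(f, T) = T + f
F(o, Z) = 3 + o (F(o, Z) = o - 1*(-3) = o + 3 = 3 + o)
42 + F(-3, C(3))*H(-6, 4) = 42 + (3 - 3)*√((-6)² + 4²) = 42 + 0*√(36 + 16) = 42 + 0*√52 = 42 + 0*(2*√13) = 42 + 0 = 42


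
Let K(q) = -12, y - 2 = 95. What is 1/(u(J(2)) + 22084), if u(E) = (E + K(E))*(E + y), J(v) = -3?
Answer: 1/20674 ≈ 4.8370e-5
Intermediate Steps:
y = 97 (y = 2 + 95 = 97)
u(E) = (-12 + E)*(97 + E) (u(E) = (E - 12)*(E + 97) = (-12 + E)*(97 + E))
1/(u(J(2)) + 22084) = 1/((-1164 + (-3)² + 85*(-3)) + 22084) = 1/((-1164 + 9 - 255) + 22084) = 1/(-1410 + 22084) = 1/20674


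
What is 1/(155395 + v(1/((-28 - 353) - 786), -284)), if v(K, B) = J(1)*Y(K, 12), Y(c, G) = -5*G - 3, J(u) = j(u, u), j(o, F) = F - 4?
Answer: 1/155584 ≈ 6.4274e-6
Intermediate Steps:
j(o, F) = -4 + F
J(u) = -4 + u
Y(c, G) = -3 - 5*G
v(K, B) = 189 (v(K, B) = (-4 + 1)*(-3 - 5*12) = -3*(-3 - 60) = -3*(-63) = 189)
1/(155395 + v(1/((-28 - 353) - 786), -284)) = 1/(155395 + 189) = 1/155584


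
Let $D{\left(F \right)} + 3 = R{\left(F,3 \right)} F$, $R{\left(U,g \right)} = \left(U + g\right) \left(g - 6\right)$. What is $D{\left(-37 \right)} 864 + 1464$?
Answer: $-3261864$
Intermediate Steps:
$R{\left(U,g \right)} = \left(-6 + g\right) \left(U + g\right)$ ($R{\left(U,g \right)} = \left(U + g\right) \left(-6 + g\right) = \left(-6 + g\right) \left(U + g\right)$)
$D{\left(F \right)} = -3 + F \left(-9 - 3 F\right)$ ($D{\left(F \right)} = -3 + \left(3^{2} - 6 F - 18 + F 3\right) F = -3 + \left(9 - 6 F - 18 + 3 F\right) F = -3 + \left(-9 - 3 F\right) F = -3 + F \left(-9 - 3 F\right)$)
$D{\left(-37 \right)} 864 + 1464 = \left(-3 - - 111 \left(3 - 37\right)\right) 864 + 1464 = \left(-3 - \left(-111\right) \left(-34\right)\right) 864 + 1464 = \left(-3 - 3774\right) 864 + 1464 = \left(-3777\right) 864 + 1464 = -3263328 + 1464 = -3261864$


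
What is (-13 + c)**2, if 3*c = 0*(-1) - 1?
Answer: 1600/9 ≈ 177.78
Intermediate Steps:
c = -1/3 (c = (0*(-1) - 1)/3 = (0 - 1)/3 = (1/3)*(-1) = -1/3 ≈ -0.33333)
(-13 + c)**2 = (-13 - 1/3)**2 = (-40/3)**2 = 1600/9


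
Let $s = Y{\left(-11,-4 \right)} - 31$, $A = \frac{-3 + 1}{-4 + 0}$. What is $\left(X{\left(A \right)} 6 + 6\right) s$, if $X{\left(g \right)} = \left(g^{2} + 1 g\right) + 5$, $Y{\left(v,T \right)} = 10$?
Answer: $- \frac{1701}{2} \approx -850.5$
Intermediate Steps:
$A = \frac{1}{2}$ ($A = - \frac{2}{-4} = \left(-2\right) \left(- \frac{1}{4}\right) = \frac{1}{2} \approx 0.5$)
$s = -21$ ($s = 10 - 31 = -21$)
$X{\left(g \right)} = 5 + g + g^{2}$ ($X{\left(g \right)} = \left(g^{2} + g\right) + 5 = \left(g + g^{2}\right) + 5 = 5 + g + g^{2}$)
$\left(X{\left(A \right)} 6 + 6\right) s = \left(\left(5 + \frac{1}{2} + \left(\frac{1}{2}\right)^{2}\right) 6 + 6\right) \left(-21\right) = \left(\left(5 + \frac{1}{2} + \frac{1}{4}\right) 6 + 6\right) \left(-21\right) = \left(\frac{23}{4} \cdot 6 + 6\right) \left(-21\right) = \left(\frac{69}{2} + 6\right) \left(-21\right) = \frac{81}{2} \left(-21\right) = - \frac{1701}{2}$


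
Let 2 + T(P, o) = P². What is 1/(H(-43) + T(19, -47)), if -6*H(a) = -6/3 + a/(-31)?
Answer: 186/66793 ≈ 0.0027847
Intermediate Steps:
H(a) = ⅓ + a/186 (H(a) = -(-6/3 + a/(-31))/6 = -(-6*⅓ + a*(-1/31))/6 = -(-2 - a/31)/6 = ⅓ + a/186)
T(P, o) = -2 + P²
1/(H(-43) + T(19, -47)) = 1/((⅓ + (1/186)*(-43)) + (-2 + 19²)) = 1/((⅓ - 43/186) + (-2 + 361)) = 1/(19/186 + 359) = 1/(66793/186) = 186/66793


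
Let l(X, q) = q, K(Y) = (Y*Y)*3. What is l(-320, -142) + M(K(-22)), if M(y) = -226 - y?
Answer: -1820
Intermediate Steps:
K(Y) = 3*Y² (K(Y) = Y²*3 = 3*Y²)
l(-320, -142) + M(K(-22)) = -142 + (-226 - 3*(-22)²) = -142 + (-226 - 3*484) = -142 + (-226 - 1*1452) = -142 + (-226 - 1452) = -142 - 1678 = -1820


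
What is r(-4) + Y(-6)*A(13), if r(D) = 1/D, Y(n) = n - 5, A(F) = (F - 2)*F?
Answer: -6293/4 ≈ -1573.3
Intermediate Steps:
A(F) = F*(-2 + F) (A(F) = (-2 + F)*F = F*(-2 + F))
Y(n) = -5 + n
r(-4) + Y(-6)*A(13) = 1/(-4) + (-5 - 6)*(13*(-2 + 13)) = -1/4 - 143*11 = -1/4 - 11*143 = -1/4 - 1573 = -6293/4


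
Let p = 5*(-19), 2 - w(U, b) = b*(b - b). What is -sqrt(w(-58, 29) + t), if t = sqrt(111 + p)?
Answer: -sqrt(6) ≈ -2.4495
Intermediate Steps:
w(U, b) = 2 (w(U, b) = 2 - b*(b - b) = 2 - b*0 = 2 - 1*0 = 2 + 0 = 2)
p = -95
t = 4 (t = sqrt(111 - 95) = sqrt(16) = 4)
-sqrt(w(-58, 29) + t) = -sqrt(2 + 4) = -sqrt(6)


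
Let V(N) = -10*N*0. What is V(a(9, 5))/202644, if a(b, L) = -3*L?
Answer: 0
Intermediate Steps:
V(N) = 0
V(a(9, 5))/202644 = 0/202644 = 0*(1/202644) = 0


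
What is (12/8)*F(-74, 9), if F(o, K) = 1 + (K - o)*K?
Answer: 1122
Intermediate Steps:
F(o, K) = 1 + K*(K - o)
(12/8)*F(-74, 9) = (12/8)*(1 + 9² - 1*9*(-74)) = (12*(⅛))*(1 + 81 + 666) = (3/2)*748 = 1122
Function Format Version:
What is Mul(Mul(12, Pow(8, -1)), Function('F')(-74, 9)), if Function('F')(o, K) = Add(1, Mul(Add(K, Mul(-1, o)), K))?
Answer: 1122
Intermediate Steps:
Function('F')(o, K) = Add(1, Mul(K, Add(K, Mul(-1, o))))
Mul(Mul(12, Pow(8, -1)), Function('F')(-74, 9)) = Mul(Mul(12, Pow(8, -1)), Add(1, Pow(9, 2), Mul(-1, 9, -74))) = Mul(Mul(12, Rational(1, 8)), Add(1, 81, 666)) = Mul(Rational(3, 2), 748) = 1122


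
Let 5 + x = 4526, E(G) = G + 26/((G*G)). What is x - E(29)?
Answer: 3777746/841 ≈ 4492.0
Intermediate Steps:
E(G) = G + 26/G**2 (E(G) = G + 26/(G**2) = G + 26/G**2)
x = 4521 (x = -5 + 4526 = 4521)
x - E(29) = 4521 - (29 + 26/29**2) = 4521 - (29 + 26*(1/841)) = 4521 - (29 + 26/841) = 4521 - 1*24415/841 = 4521 - 24415/841 = 3777746/841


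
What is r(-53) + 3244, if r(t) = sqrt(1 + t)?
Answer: 3244 + 2*I*sqrt(13) ≈ 3244.0 + 7.2111*I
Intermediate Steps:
r(-53) + 3244 = sqrt(1 - 53) + 3244 = sqrt(-52) + 3244 = 2*I*sqrt(13) + 3244 = 3244 + 2*I*sqrt(13)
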